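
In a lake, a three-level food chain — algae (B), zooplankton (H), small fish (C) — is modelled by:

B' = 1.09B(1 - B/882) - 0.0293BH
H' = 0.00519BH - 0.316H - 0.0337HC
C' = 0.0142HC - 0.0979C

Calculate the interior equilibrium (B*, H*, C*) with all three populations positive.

B* ≈ 719, H* ≈ 6.89, C* ≈ 101

From dC/dt = 0: 0.0142H* = 0.0979, so H* = 6.89.
From dB/dt = 0: 1.09(1 - B*/882) = 0.0293·6.89, giving B* = 882·(1 - 0.185) = 719.
From dH/dt = 0: 0.00519·719 - 0.316 = 0.0337C*, so C* = 3.41/0.0337 = 101.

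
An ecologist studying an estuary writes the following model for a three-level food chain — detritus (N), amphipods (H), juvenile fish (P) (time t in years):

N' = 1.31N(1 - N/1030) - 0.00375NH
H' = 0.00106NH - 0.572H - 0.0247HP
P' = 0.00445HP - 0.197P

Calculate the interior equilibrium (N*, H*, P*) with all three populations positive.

N* ≈ 899, H* ≈ 44.3, P* ≈ 15.4

From dP/dt = 0: 0.00445H* = 0.197, so H* = 44.3.
From dN/dt = 0: 1.31(1 - N*/1030) = 0.00375·44.3, giving N* = 1030·(1 - 0.127) = 899.
From dH/dt = 0: 0.00106·899 - 0.572 = 0.0247P*, so P* = 0.381/0.0247 = 15.4.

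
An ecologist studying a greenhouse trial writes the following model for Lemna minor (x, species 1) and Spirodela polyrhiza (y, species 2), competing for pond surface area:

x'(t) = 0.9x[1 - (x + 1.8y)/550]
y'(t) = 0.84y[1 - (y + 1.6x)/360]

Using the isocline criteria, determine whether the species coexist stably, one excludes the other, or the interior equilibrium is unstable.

unstable coexistence (outcome depends on initial conditions)

Compare the nullcline intercepts: K1/α12 = 550/1.8 = 306 < K2 = 360; K2/α21 = 360/1.6 = 225 < K1 = 550.
Since both are reversed, neither can invade when rare; the interior point is a saddle.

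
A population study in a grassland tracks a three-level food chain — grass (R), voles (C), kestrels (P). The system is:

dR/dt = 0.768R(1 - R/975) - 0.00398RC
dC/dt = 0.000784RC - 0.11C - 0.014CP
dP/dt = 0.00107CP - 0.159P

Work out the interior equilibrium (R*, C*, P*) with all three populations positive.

R* ≈ 224, C* ≈ 149, P* ≈ 4.7

From dP/dt = 0: 0.00107C* = 0.159, so C* = 149.
From dR/dt = 0: 0.768(1 - R*/975) = 0.00398·149, giving R* = 975·(1 - 0.77) = 224.
From dC/dt = 0: 0.000784·224 - 0.11 = 0.014P*, so P* = 0.0658/0.014 = 4.7.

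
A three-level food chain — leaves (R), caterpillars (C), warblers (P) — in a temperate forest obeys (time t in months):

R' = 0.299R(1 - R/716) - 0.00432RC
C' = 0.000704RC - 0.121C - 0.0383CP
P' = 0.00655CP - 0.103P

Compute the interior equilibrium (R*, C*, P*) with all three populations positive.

From dP/dt = 0: 0.00655C* = 0.103, so C* = 15.7.
From dR/dt = 0: 0.299(1 - R*/716) = 0.00432·15.7, giving R* = 716·(1 - 0.227) = 553.
From dC/dt = 0: 0.000704·553 - 0.121 = 0.0383P*, so P* = 0.269/0.0383 = 7.01.

R* ≈ 553, C* ≈ 15.7, P* ≈ 7.01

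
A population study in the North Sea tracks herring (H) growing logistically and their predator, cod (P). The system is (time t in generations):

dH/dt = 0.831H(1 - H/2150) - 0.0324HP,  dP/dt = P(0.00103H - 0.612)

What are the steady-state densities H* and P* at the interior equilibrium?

From dP/dt = 0 with P > 0: 0.00103H* = 0.612, so H* = 594.
Substitute into dH/dt = 0: 0.831(1 - 594/2150) = 0.0324P*.
The bracket is 0.724, giving P* = 0.601/0.0324 = 18.6.

H* ≈ 594, P* ≈ 18.6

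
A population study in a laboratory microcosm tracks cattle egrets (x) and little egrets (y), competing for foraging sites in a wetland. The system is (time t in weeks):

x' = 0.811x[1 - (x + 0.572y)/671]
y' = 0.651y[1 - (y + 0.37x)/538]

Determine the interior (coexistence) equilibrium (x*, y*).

Setting both brackets to zero gives the nullclines x + 0.572y = 671 and 0.37x + y = 538.
Substituting y = 538 - 0.37x into the first: x(1 - 0.572·0.37) = 671 - 0.572·538.
So x* = 363/0.788 = 461, and then y* = 538 - 0.37·461 = 368.

x* ≈ 461, y* ≈ 368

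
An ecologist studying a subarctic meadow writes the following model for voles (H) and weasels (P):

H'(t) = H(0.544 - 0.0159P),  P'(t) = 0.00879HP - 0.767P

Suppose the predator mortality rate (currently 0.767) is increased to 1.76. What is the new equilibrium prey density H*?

At the interior fixed point, setting dP/dt = 0 with P > 0 fixes H* = (predator death rate)/(HP coefficient) — independent of the other coefficients.
With the change, H* = 1.76/0.00879 = 200; it rises from 87.3.

H* ≈ 200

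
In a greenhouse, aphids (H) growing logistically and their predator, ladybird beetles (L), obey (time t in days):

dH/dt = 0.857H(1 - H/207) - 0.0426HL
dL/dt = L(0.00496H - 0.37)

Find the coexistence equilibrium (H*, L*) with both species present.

H* ≈ 74.6, L* ≈ 12.9

From dL/dt = 0 with L > 0: 0.00496H* = 0.37, so H* = 74.6.
Substitute into dH/dt = 0: 0.857(1 - 74.6/207) = 0.0426L*.
The bracket is 0.64, giving L* = 0.548/0.0426 = 12.9.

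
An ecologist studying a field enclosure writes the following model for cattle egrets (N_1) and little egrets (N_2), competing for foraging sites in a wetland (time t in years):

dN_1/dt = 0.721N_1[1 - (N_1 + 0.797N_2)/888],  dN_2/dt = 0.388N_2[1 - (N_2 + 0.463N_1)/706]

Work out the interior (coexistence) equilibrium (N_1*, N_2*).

Setting both brackets to zero gives the nullclines N_1 + 0.797N_2 = 888 and 0.463N_1 + N_2 = 706.
Substituting N_2 = 706 - 0.463N_1 into the first: N_1(1 - 0.797·0.463) = 888 - 0.797·706.
So N_1* = 325/0.631 = 516, and then N_2* = 706 - 0.463·516 = 467.

N_1* ≈ 516, N_2* ≈ 467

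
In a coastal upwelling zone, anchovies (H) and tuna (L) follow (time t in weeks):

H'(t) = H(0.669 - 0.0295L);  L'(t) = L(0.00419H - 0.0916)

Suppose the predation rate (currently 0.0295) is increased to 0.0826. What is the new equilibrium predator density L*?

At the interior fixed point, setting dH/dt = 0 with H > 0 fixes L* = (prey growth rate)/(HL coefficient) — independent of the other coefficients.
With the change, L* = 0.669/0.0826 = 8.1; it falls from 22.7.

L* ≈ 8.1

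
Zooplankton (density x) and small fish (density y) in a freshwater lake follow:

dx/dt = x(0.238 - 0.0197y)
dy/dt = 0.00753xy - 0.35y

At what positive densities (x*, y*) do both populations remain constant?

Set dy/dt = 0 with y > 0: 0.00753x - 0.35 = 0, so x* = 0.35/0.00753 = 46.5.
Set dx/dt = 0 with x > 0: 0.238 - 0.0197y = 0, so y* = 0.238/0.0197 = 12.1.

x* ≈ 46.5, y* ≈ 12.1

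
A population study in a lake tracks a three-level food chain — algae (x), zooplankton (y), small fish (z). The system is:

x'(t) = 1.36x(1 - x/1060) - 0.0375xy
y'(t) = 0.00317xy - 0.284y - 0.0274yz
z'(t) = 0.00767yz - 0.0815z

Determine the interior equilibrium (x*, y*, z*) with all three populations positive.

From dz/dt = 0: 0.00767y* = 0.0815, so y* = 10.6.
From dx/dt = 0: 1.36(1 - x*/1060) = 0.0375·10.6, giving x* = 1060·(1 - 0.293) = 749.
From dy/dt = 0: 0.00317·749 - 0.284 = 0.0274z*, so z* = 2.09/0.0274 = 76.3.

x* ≈ 749, y* ≈ 10.6, z* ≈ 76.3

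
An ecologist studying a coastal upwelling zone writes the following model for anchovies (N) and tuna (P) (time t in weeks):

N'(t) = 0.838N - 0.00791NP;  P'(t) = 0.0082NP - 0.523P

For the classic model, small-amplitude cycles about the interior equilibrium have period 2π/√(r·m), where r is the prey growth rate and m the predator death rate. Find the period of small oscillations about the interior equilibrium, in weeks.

T ≈ 9.49 weeks

Here r = 0.838 and m = 0.523, so r·m = 0.438.
ω = √0.438 = 0.662 per week, hence T = 2π/ω ≈ 9.49 weeks.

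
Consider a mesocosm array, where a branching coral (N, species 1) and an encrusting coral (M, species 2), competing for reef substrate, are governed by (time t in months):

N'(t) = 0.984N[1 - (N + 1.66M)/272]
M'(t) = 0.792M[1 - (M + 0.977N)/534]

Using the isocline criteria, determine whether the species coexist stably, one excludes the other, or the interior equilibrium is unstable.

Compare the nullcline intercepts: K1/α12 = 272/1.66 = 164 < K2 = 534; K2/α21 = 534/0.977 = 547 > K1 = 272.
Since the inequalities point opposite ways, species 2 can invade but species 1 cannot.

species 2 excludes species 1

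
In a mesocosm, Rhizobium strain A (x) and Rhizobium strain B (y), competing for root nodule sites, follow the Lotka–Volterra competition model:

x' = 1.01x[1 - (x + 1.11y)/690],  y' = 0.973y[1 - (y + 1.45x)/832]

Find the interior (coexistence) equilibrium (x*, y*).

x* ≈ 383, y* ≈ 276

Setting both brackets to zero gives the nullclines x + 1.11y = 690 and 1.45x + y = 832.
Substituting y = 832 - 1.45x into the first: x(1 - 1.11·1.45) = 690 - 1.11·832.
So x* = -234/-0.61 = 383, and then y* = 832 - 1.45·383 = 276.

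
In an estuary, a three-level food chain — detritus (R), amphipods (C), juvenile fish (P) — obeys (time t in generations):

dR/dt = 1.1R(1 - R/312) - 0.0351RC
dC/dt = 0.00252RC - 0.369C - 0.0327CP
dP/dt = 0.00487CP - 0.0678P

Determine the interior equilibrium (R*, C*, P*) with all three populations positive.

From dP/dt = 0: 0.00487C* = 0.0678, so C* = 13.9.
From dR/dt = 0: 1.1(1 - R*/312) = 0.0351·13.9, giving R* = 312·(1 - 0.444) = 173.
From dC/dt = 0: 0.00252·173 - 0.369 = 0.0327P*, so P* = 0.068/0.0327 = 2.08.

R* ≈ 173, C* ≈ 13.9, P* ≈ 2.08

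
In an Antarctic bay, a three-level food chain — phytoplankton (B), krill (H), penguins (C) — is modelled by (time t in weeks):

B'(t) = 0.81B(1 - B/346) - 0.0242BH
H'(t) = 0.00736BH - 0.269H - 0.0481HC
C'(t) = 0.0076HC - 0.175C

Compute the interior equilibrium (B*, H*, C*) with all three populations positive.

From dC/dt = 0: 0.0076H* = 0.175, so H* = 23.
From dB/dt = 0: 0.81(1 - B*/346) = 0.0242·23, giving B* = 346·(1 - 0.688) = 108.
From dH/dt = 0: 0.00736·108 - 0.269 = 0.0481C*, so C* = 0.526/0.0481 = 10.9.

B* ≈ 108, H* ≈ 23, C* ≈ 10.9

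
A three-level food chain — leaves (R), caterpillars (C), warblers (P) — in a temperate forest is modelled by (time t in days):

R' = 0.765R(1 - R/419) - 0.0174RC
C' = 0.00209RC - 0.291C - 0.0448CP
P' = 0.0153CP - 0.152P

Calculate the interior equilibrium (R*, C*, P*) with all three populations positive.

From dP/dt = 0: 0.0153C* = 0.152, so C* = 9.93.
From dR/dt = 0: 0.765(1 - R*/419) = 0.0174·9.93, giving R* = 419·(1 - 0.226) = 324.
From dC/dt = 0: 0.00209·324 - 0.291 = 0.0448P*, so P* = 0.387/0.0448 = 8.63.

R* ≈ 324, C* ≈ 9.93, P* ≈ 8.63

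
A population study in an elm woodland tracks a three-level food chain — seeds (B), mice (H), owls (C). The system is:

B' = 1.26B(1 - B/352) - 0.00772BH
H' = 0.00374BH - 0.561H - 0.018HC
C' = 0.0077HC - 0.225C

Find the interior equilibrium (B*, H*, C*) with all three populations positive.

From dC/dt = 0: 0.0077H* = 0.225, so H* = 29.2.
From dB/dt = 0: 1.26(1 - B*/352) = 0.00772·29.2, giving B* = 352·(1 - 0.179) = 289.
From dH/dt = 0: 0.00374·289 - 0.561 = 0.018C*, so C* = 0.52/0.018 = 28.9.

B* ≈ 289, H* ≈ 29.2, C* ≈ 28.9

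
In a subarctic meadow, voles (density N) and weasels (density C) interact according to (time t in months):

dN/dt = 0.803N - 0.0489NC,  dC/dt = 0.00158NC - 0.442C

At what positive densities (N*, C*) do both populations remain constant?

Set dC/dt = 0 with C > 0: 0.00158N - 0.442 = 0, so N* = 0.442/0.00158 = 280.
Set dN/dt = 0 with N > 0: 0.803 - 0.0489C = 0, so C* = 0.803/0.0489 = 16.4.

N* ≈ 280, C* ≈ 16.4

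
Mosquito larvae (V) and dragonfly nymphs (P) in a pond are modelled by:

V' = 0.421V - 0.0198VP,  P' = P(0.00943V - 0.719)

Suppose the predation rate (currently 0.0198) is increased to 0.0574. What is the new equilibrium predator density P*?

P* ≈ 7.33

At the interior fixed point, setting dV/dt = 0 with V > 0 fixes P* = (prey growth rate)/(VP coefficient) — independent of the other coefficients.
With the change, P* = 0.421/0.0574 = 7.33; it falls from 21.3.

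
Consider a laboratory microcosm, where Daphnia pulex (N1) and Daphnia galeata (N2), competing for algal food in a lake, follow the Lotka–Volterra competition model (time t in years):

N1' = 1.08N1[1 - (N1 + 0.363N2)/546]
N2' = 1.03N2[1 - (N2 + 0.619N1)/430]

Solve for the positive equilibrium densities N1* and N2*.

N1* ≈ 503, N2* ≈ 119

Setting both brackets to zero gives the nullclines N1 + 0.363N2 = 546 and 0.619N1 + N2 = 430.
Substituting N2 = 430 - 0.619N1 into the first: N1(1 - 0.363·0.619) = 546 - 0.363·430.
So N1* = 390/0.775 = 503, and then N2* = 430 - 0.619·503 = 119.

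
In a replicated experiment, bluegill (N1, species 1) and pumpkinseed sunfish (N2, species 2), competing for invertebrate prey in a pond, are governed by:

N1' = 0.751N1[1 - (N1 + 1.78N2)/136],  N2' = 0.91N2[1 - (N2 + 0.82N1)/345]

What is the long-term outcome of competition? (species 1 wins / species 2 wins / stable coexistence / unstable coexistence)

species 2 excludes species 1

Compare the nullcline intercepts: K1/α12 = 136/1.78 = 76.4 < K2 = 345; K2/α21 = 345/0.82 = 421 > K1 = 136.
Since the inequalities point opposite ways, species 2 can invade but species 1 cannot.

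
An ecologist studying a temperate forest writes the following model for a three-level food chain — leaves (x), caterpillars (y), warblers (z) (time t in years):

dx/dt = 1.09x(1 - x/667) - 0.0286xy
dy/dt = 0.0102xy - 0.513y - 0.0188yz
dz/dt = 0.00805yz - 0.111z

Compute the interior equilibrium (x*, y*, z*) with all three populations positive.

From dz/dt = 0: 0.00805y* = 0.111, so y* = 13.8.
From dx/dt = 0: 1.09(1 - x*/667) = 0.0286·13.8, giving x* = 667·(1 - 0.362) = 426.
From dy/dt = 0: 0.0102·426 - 0.513 = 0.0188z*, so z* = 3.83/0.0188 = 204.

x* ≈ 426, y* ≈ 13.8, z* ≈ 204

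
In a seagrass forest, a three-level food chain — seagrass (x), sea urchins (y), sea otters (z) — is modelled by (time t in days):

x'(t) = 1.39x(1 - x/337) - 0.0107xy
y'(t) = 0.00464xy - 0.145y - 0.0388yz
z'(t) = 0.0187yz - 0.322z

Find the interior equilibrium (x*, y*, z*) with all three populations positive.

x* ≈ 292, y* ≈ 17.2, z* ≈ 31.2

From dz/dt = 0: 0.0187y* = 0.322, so y* = 17.2.
From dx/dt = 0: 1.39(1 - x*/337) = 0.0107·17.2, giving x* = 337·(1 - 0.133) = 292.
From dy/dt = 0: 0.00464·292 - 0.145 = 0.0388z*, so z* = 1.21/0.0388 = 31.2.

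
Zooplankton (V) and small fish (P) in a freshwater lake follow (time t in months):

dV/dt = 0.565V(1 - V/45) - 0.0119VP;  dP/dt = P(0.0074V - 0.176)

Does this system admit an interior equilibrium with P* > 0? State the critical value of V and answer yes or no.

Threshold V = 23.8; K > 23.8, so yes, the predator persists.

The predator equation gives dP/dt > 0 only when V > 0.176/0.0074 = 23.8.
Without the predator, V → K = 45. Since 45 > 23.8, the predator can invade and persist.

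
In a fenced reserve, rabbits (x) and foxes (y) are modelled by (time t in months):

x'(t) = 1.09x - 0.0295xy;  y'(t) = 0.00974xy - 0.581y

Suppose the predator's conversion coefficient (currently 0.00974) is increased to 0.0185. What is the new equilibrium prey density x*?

x* ≈ 31.4

At the interior fixed point, setting dy/dt = 0 with y > 0 fixes x* = (predator death rate)/(xy coefficient) — independent of the other coefficients.
With the change, x* = 0.581/0.0185 = 31.4; it falls from 59.7.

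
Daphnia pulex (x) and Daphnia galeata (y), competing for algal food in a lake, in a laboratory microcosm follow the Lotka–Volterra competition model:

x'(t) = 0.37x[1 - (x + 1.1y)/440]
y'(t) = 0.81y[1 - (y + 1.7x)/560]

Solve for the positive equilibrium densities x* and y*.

Setting both brackets to zero gives the nullclines x + 1.1y = 440 and 1.7x + y = 560.
Substituting y = 560 - 1.7x into the first: x(1 - 1.1·1.7) = 440 - 1.1·560.
So x* = -176/-0.87 = 202, and then y* = 560 - 1.7·202 = 216.

x* ≈ 202, y* ≈ 216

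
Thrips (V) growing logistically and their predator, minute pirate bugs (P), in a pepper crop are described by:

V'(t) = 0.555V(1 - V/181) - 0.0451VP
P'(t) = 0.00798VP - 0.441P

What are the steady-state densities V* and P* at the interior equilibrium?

From dP/dt = 0 with P > 0: 0.00798V* = 0.441, so V* = 55.3.
Substitute into dV/dt = 0: 0.555(1 - 55.3/181) = 0.0451P*.
The bracket is 0.695, giving P* = 0.386/0.0451 = 8.55.

V* ≈ 55.3, P* ≈ 8.55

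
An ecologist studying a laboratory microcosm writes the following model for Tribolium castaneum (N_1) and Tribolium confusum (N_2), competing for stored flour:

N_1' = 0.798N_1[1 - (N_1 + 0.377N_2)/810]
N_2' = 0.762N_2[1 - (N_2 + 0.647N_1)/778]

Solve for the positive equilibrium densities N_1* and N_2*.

Setting both brackets to zero gives the nullclines N_1 + 0.377N_2 = 810 and 0.647N_1 + N_2 = 778.
Substituting N_2 = 778 - 0.647N_1 into the first: N_1(1 - 0.377·0.647) = 810 - 0.377·778.
So N_1* = 517/0.756 = 683, and then N_2* = 778 - 0.647·683 = 336.

N_1* ≈ 683, N_2* ≈ 336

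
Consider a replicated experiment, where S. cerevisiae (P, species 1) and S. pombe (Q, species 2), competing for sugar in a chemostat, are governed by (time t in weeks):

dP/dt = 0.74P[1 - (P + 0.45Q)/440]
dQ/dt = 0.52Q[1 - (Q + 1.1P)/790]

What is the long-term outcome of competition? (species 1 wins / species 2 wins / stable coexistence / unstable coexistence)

stable coexistence

Compare the nullcline intercepts: K1/α12 = 440/0.45 = 978 > K2 = 790; K2/α21 = 790/1.1 = 718 > K1 = 440.
Since both inequalities hold, each species can invade when rare, so the interior equilibrium is stable.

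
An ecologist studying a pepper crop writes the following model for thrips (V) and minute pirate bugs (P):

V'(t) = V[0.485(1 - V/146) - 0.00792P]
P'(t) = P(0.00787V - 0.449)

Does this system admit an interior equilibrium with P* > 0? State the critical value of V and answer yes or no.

The predator equation gives dP/dt > 0 only when V > 0.449/0.00787 = 57.1.
Without the predator, V → K = 146. Since 146 > 57.1, the predator can invade and persist.

Threshold V = 57.1; K > 57.1, so yes, the predator persists.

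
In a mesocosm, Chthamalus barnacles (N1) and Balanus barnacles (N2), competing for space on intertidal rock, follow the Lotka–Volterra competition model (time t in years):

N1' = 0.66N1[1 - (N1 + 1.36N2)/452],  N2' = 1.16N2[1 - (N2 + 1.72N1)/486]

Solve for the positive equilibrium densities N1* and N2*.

N1* ≈ 156, N2* ≈ 218

Setting both brackets to zero gives the nullclines N1 + 1.36N2 = 452 and 1.72N1 + N2 = 486.
Substituting N2 = 486 - 1.72N1 into the first: N1(1 - 1.36·1.72) = 452 - 1.36·486.
So N1* = -209/-1.34 = 156, and then N2* = 486 - 1.72·156 = 218.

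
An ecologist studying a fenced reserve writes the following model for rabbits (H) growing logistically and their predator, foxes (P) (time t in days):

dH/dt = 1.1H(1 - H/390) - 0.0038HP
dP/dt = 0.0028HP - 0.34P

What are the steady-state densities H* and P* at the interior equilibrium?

H* ≈ 121, P* ≈ 199

From dP/dt = 0 with P > 0: 0.0028H* = 0.34, so H* = 121.
Substitute into dH/dt = 0: 1.1(1 - 121/390) = 0.0038P*.
The bracket is 0.689, giving P* = 0.758/0.0038 = 199.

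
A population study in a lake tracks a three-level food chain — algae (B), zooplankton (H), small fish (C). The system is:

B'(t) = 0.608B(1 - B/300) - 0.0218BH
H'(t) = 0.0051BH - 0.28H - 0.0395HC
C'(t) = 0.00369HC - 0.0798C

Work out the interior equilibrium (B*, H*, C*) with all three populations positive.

From dC/dt = 0: 0.00369H* = 0.0798, so H* = 21.6.
From dB/dt = 0: 0.608(1 - B*/300) = 0.0218·21.6, giving B* = 300·(1 - 0.775) = 67.4.
From dH/dt = 0: 0.0051·67.4 - 0.28 = 0.0395C*, so C* = 0.0636/0.0395 = 1.61.

B* ≈ 67.4, H* ≈ 21.6, C* ≈ 1.61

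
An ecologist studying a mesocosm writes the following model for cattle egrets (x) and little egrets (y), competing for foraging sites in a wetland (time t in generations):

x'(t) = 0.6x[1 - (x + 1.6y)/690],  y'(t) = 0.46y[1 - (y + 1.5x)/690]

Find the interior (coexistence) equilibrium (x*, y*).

Setting both brackets to zero gives the nullclines x + 1.6y = 690 and 1.5x + y = 690.
Substituting y = 690 - 1.5x into the first: x(1 - 1.6·1.5) = 690 - 1.6·690.
So x* = -414/-1.4 = 296, and then y* = 690 - 1.5·296 = 246.

x* ≈ 296, y* ≈ 246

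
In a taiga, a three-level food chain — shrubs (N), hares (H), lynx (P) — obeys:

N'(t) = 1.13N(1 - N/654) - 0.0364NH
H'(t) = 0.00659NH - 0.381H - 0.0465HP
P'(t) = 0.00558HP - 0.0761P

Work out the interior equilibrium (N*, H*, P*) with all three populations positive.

N* ≈ 367, H* ≈ 13.6, P* ≈ 43.8

From dP/dt = 0: 0.00558H* = 0.0761, so H* = 13.6.
From dN/dt = 0: 1.13(1 - N*/654) = 0.0364·13.6, giving N* = 654·(1 - 0.439) = 367.
From dH/dt = 0: 0.00659·367 - 0.381 = 0.0465P*, so P* = 2.04/0.0465 = 43.8.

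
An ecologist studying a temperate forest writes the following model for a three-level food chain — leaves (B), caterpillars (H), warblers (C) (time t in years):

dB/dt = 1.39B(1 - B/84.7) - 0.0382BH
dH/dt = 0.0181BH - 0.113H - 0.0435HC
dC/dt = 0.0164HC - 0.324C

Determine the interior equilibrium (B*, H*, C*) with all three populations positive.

From dC/dt = 0: 0.0164H* = 0.324, so H* = 19.8.
From dB/dt = 0: 1.39(1 - B*/84.7) = 0.0382·19.8, giving B* = 84.7·(1 - 0.543) = 38.7.
From dH/dt = 0: 0.0181·38.7 - 0.113 = 0.0435C*, so C* = 0.588/0.0435 = 13.5.

B* ≈ 38.7, H* ≈ 19.8, C* ≈ 13.5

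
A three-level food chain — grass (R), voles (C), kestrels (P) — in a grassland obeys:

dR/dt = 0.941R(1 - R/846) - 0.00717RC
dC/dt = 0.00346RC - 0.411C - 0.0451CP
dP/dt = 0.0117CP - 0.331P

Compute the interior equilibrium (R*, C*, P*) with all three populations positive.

R* ≈ 664, C* ≈ 28.3, P* ≈ 41.8

From dP/dt = 0: 0.0117C* = 0.331, so C* = 28.3.
From dR/dt = 0: 0.941(1 - R*/846) = 0.00717·28.3, giving R* = 846·(1 - 0.216) = 664.
From dC/dt = 0: 0.00346·664 - 0.411 = 0.0451P*, so P* = 1.89/0.0451 = 41.8.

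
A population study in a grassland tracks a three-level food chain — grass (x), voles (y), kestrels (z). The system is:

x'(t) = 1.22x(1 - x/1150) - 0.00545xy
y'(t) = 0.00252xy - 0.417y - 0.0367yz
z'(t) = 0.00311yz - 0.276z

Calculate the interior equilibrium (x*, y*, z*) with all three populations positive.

x* ≈ 694, y* ≈ 88.7, z* ≈ 36.3

From dz/dt = 0: 0.00311y* = 0.276, so y* = 88.7.
From dx/dt = 0: 1.22(1 - x*/1150) = 0.00545·88.7, giving x* = 1150·(1 - 0.396) = 694.
From dy/dt = 0: 0.00252·694 - 0.417 = 0.0367z*, so z* = 1.33/0.0367 = 36.3.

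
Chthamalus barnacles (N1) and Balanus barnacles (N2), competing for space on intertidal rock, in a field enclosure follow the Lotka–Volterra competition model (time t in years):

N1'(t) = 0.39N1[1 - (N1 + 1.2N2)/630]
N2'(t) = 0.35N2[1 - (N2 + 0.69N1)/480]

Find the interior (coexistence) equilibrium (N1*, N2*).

N1* ≈ 314, N2* ≈ 263

Setting both brackets to zero gives the nullclines N1 + 1.2N2 = 630 and 0.69N1 + N2 = 480.
Substituting N2 = 480 - 0.69N1 into the first: N1(1 - 1.2·0.69) = 630 - 1.2·480.
So N1* = 54/0.172 = 314, and then N2* = 480 - 0.69·314 = 263.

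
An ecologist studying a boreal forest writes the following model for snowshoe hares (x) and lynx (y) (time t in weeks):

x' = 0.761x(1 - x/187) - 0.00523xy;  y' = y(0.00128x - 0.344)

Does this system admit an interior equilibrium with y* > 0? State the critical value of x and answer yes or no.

Threshold x = 269; K < 269, so no, the predator goes extinct.

The predator equation gives dy/dt > 0 only when x > 0.344/0.00128 = 269.
Without the predator, x → K = 187. Since 187 < 269, the predator cannot invade.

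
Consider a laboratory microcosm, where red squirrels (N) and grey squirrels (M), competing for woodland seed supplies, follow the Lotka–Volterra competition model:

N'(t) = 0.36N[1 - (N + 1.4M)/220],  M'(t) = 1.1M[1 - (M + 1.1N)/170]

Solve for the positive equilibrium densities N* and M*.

Setting both brackets to zero gives the nullclines N + 1.4M = 220 and 1.1N + M = 170.
Substituting M = 170 - 1.1N into the first: N(1 - 1.4·1.1) = 220 - 1.4·170.
So N* = -18/-0.54 = 33.3, and then M* = 170 - 1.1·33.3 = 133.

N* ≈ 33.3, M* ≈ 133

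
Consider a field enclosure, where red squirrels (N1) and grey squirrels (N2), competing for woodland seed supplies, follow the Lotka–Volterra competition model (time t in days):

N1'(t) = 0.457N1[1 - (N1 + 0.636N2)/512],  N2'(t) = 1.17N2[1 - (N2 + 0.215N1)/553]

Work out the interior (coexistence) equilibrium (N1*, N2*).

N1* ≈ 186, N2* ≈ 513

Setting both brackets to zero gives the nullclines N1 + 0.636N2 = 512 and 0.215N1 + N2 = 553.
Substituting N2 = 553 - 0.215N1 into the first: N1(1 - 0.636·0.215) = 512 - 0.636·553.
So N1* = 160/0.863 = 186, and then N2* = 553 - 0.215·186 = 513.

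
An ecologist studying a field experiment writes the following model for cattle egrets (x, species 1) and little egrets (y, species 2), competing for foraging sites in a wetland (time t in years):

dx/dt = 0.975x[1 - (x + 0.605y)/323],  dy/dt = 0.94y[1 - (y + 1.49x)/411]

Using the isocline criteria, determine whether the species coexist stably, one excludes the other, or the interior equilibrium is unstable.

Compare the nullcline intercepts: K1/α12 = 323/0.605 = 534 > K2 = 411; K2/α21 = 411/1.49 = 276 < K1 = 323.
Since the inequalities point opposite ways, species 1 can invade but species 2 cannot.

species 1 excludes species 2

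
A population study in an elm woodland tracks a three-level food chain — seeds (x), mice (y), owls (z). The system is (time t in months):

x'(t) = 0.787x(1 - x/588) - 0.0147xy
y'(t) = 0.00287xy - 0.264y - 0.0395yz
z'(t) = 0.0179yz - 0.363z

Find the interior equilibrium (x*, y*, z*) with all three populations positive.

x* ≈ 365, y* ≈ 20.3, z* ≈ 19.9

From dz/dt = 0: 0.0179y* = 0.363, so y* = 20.3.
From dx/dt = 0: 0.787(1 - x*/588) = 0.0147·20.3, giving x* = 588·(1 - 0.379) = 365.
From dy/dt = 0: 0.00287·365 - 0.264 = 0.0395z*, so z* = 0.784/0.0395 = 19.9.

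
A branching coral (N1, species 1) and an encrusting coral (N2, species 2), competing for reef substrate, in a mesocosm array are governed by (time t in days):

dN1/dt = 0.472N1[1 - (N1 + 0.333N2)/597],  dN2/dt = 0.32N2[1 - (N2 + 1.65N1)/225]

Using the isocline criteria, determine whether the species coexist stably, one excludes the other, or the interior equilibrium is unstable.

Compare the nullcline intercepts: K1/α12 = 597/0.333 = 1790 > K2 = 225; K2/α21 = 225/1.65 = 136 < K1 = 597.
Since the inequalities point opposite ways, species 1 can invade but species 2 cannot.

species 1 excludes species 2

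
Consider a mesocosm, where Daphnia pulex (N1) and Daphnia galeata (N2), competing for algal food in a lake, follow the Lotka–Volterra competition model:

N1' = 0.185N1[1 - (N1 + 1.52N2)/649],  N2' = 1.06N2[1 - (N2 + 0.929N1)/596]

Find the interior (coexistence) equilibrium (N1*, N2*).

Setting both brackets to zero gives the nullclines N1 + 1.52N2 = 649 and 0.929N1 + N2 = 596.
Substituting N2 = 596 - 0.929N1 into the first: N1(1 - 1.52·0.929) = 649 - 1.52·596.
So N1* = -257/-0.412 = 623, and then N2* = 596 - 0.929·623 = 16.8.

N1* ≈ 623, N2* ≈ 16.8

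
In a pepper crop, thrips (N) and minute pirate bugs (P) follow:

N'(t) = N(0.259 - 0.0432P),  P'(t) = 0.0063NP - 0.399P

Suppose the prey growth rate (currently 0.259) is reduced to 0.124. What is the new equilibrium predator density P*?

P* ≈ 2.87

At the interior fixed point, setting dN/dt = 0 with N > 0 fixes P* = (prey growth rate)/(NP coefficient) — independent of the other coefficients.
With the change, P* = 0.124/0.0432 = 2.87; it falls from 6.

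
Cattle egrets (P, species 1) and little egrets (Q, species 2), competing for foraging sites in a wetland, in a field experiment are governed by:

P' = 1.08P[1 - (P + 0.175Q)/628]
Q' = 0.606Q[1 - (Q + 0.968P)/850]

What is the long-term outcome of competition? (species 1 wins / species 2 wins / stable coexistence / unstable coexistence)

stable coexistence

Compare the nullcline intercepts: K1/α12 = 628/0.175 = 3590 > K2 = 850; K2/α21 = 850/0.968 = 878 > K1 = 628.
Since both inequalities hold, each species can invade when rare, so the interior equilibrium is stable.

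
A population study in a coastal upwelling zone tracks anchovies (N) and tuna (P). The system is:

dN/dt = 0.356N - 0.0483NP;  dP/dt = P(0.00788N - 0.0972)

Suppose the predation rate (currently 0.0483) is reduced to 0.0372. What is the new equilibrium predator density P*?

P* ≈ 9.57

At the interior fixed point, setting dN/dt = 0 with N > 0 fixes P* = (prey growth rate)/(NP coefficient) — independent of the other coefficients.
With the change, P* = 0.356/0.0372 = 9.57; it rises from 7.37.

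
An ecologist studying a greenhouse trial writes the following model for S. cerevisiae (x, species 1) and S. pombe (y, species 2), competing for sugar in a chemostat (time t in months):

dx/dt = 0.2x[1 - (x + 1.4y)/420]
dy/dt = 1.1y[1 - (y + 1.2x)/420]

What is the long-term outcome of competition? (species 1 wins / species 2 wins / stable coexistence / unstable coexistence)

Compare the nullcline intercepts: K1/α12 = 420/1.4 = 300 < K2 = 420; K2/α21 = 420/1.2 = 350 < K1 = 420.
Since both are reversed, neither can invade when rare; the interior point is a saddle.

unstable coexistence (outcome depends on initial conditions)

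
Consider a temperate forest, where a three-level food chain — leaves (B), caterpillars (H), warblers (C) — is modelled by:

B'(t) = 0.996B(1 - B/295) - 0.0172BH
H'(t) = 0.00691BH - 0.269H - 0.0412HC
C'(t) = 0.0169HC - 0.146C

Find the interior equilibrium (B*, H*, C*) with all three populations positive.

B* ≈ 251, H* ≈ 8.64, C* ≈ 35.6

From dC/dt = 0: 0.0169H* = 0.146, so H* = 8.64.
From dB/dt = 0: 0.996(1 - B*/295) = 0.0172·8.64, giving B* = 295·(1 - 0.149) = 251.
From dH/dt = 0: 0.00691·251 - 0.269 = 0.0412C*, so C* = 1.47/0.0412 = 35.6.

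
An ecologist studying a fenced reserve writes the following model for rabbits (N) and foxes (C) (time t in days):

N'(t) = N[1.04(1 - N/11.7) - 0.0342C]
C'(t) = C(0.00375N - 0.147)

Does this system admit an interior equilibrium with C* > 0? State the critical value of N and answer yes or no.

Threshold N = 39.2; K < 39.2, so no, the predator goes extinct.

The predator equation gives dC/dt > 0 only when N > 0.147/0.00375 = 39.2.
Without the predator, N → K = 11.7. Since 11.7 < 39.2, the predator cannot invade.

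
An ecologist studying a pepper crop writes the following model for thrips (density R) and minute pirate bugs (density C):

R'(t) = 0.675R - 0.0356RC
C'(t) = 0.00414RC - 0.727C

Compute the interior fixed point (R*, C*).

Set dC/dt = 0 with C > 0: 0.00414R - 0.727 = 0, so R* = 0.727/0.00414 = 176.
Set dR/dt = 0 with R > 0: 0.675 - 0.0356C = 0, so C* = 0.675/0.0356 = 19.

R* ≈ 176, C* ≈ 19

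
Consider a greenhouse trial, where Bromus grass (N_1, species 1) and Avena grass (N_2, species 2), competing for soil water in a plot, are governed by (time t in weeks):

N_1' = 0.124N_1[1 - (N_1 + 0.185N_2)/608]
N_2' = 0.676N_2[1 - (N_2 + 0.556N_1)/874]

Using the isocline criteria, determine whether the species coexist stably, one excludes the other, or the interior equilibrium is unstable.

Compare the nullcline intercepts: K1/α12 = 608/0.185 = 3290 > K2 = 874; K2/α21 = 874/0.556 = 1570 > K1 = 608.
Since both inequalities hold, each species can invade when rare, so the interior equilibrium is stable.

stable coexistence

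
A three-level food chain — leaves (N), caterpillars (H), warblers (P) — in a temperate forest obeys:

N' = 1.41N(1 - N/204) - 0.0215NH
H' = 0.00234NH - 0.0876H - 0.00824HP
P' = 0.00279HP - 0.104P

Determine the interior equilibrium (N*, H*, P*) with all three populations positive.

N* ≈ 88, H* ≈ 37.3, P* ≈ 14.4

From dP/dt = 0: 0.00279H* = 0.104, so H* = 37.3.
From dN/dt = 0: 1.41(1 - N*/204) = 0.0215·37.3, giving N* = 204·(1 - 0.568) = 88.
From dH/dt = 0: 0.00234·88 - 0.0876 = 0.00824P*, so P* = 0.118/0.00824 = 14.4.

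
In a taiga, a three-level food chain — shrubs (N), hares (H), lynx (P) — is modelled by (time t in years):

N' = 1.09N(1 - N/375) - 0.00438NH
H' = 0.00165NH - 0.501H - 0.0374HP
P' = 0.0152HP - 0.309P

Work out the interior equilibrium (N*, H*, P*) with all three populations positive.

N* ≈ 344, H* ≈ 20.3, P* ≈ 1.8

From dP/dt = 0: 0.0152H* = 0.309, so H* = 20.3.
From dN/dt = 0: 1.09(1 - N*/375) = 0.00438·20.3, giving N* = 375·(1 - 0.0817) = 344.
From dH/dt = 0: 0.00165·344 - 0.501 = 0.0374P*, so P* = 0.0672/0.0374 = 1.8.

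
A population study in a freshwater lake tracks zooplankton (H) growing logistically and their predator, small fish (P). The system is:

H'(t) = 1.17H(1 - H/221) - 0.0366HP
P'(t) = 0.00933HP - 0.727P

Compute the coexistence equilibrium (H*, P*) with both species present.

H* ≈ 77.9, P* ≈ 20.7

From dP/dt = 0 with P > 0: 0.00933H* = 0.727, so H* = 77.9.
Substitute into dH/dt = 0: 1.17(1 - 77.9/221) = 0.0366P*.
The bracket is 0.647, giving P* = 0.757/0.0366 = 20.7.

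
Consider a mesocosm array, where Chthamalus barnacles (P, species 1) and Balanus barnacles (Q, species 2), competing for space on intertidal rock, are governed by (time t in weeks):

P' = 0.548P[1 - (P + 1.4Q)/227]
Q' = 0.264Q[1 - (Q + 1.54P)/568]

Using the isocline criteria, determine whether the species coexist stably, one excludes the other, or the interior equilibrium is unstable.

species 2 excludes species 1

Compare the nullcline intercepts: K1/α12 = 227/1.4 = 162 < K2 = 568; K2/α21 = 568/1.54 = 369 > K1 = 227.
Since the inequalities point opposite ways, species 2 can invade but species 1 cannot.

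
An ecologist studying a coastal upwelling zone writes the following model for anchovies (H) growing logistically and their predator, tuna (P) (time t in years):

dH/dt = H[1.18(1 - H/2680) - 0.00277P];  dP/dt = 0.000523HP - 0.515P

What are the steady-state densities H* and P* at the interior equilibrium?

H* ≈ 985, P* ≈ 269

From dP/dt = 0 with P > 0: 0.000523H* = 0.515, so H* = 985.
Substitute into dH/dt = 0: 1.18(1 - 985/2680) = 0.00277P*.
The bracket is 0.633, giving P* = 0.746/0.00277 = 269.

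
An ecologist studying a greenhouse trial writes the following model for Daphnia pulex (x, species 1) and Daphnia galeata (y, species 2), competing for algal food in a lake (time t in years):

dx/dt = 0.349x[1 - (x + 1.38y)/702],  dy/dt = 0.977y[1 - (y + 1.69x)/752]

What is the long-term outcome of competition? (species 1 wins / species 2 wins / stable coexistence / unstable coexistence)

unstable coexistence (outcome depends on initial conditions)

Compare the nullcline intercepts: K1/α12 = 702/1.38 = 509 < K2 = 752; K2/α21 = 752/1.69 = 445 < K1 = 702.
Since both are reversed, neither can invade when rare; the interior point is a saddle.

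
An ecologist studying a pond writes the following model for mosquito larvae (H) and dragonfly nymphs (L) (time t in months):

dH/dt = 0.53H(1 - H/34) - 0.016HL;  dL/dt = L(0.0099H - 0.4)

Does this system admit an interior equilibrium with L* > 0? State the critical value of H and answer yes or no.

The predator equation gives dL/dt > 0 only when H > 0.4/0.0099 = 40.4.
Without the predator, H → K = 34. Since 34 < 40.4, the predator cannot invade.

Threshold H = 40.4; K < 40.4, so no, the predator goes extinct.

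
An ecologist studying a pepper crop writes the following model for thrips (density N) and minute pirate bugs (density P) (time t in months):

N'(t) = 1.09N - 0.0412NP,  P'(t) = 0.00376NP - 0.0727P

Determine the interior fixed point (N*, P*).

Set dP/dt = 0 with P > 0: 0.00376N - 0.0727 = 0, so N* = 0.0727/0.00376 = 19.3.
Set dN/dt = 0 with N > 0: 1.09 - 0.0412P = 0, so P* = 1.09/0.0412 = 26.5.

N* ≈ 19.3, P* ≈ 26.5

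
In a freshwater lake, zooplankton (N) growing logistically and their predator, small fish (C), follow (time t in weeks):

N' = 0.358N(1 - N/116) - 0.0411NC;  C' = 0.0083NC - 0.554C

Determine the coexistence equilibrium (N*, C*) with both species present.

From dC/dt = 0 with C > 0: 0.0083N* = 0.554, so N* = 66.7.
Substitute into dN/dt = 0: 0.358(1 - 66.7/116) = 0.0411C*.
The bracket is 0.425, giving C* = 0.152/0.0411 = 3.7.

N* ≈ 66.7, C* ≈ 3.7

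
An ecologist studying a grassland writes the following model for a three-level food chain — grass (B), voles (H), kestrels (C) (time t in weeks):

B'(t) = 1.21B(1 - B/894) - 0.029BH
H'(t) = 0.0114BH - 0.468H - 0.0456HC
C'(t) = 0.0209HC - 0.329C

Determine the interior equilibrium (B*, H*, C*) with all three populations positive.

B* ≈ 557, H* ≈ 15.7, C* ≈ 129

From dC/dt = 0: 0.0209H* = 0.329, so H* = 15.7.
From dB/dt = 0: 1.21(1 - B*/894) = 0.029·15.7, giving B* = 894·(1 - 0.377) = 557.
From dH/dt = 0: 0.0114·557 - 0.468 = 0.0456C*, so C* = 5.88/0.0456 = 129.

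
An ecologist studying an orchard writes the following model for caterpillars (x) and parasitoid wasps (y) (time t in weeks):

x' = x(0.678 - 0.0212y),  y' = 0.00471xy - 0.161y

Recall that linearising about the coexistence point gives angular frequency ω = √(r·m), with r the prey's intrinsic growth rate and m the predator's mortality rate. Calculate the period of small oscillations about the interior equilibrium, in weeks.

T ≈ 19 weeks

Here r = 0.678 and m = 0.161, so r·m = 0.109.
ω = √0.109 = 0.33 per week, hence T = 2π/ω ≈ 19 weeks.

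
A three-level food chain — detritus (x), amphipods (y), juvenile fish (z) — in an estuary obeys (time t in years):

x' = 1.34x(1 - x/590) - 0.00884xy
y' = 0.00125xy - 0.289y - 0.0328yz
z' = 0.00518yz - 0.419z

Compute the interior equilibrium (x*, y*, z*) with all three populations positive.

From dz/dt = 0: 0.00518y* = 0.419, so y* = 80.9.
From dx/dt = 0: 1.34(1 - x*/590) = 0.00884·80.9, giving x* = 590·(1 - 0.534) = 275.
From dy/dt = 0: 0.00125·275 - 0.289 = 0.0328z*, so z* = 0.055/0.0328 = 1.68.

x* ≈ 275, y* ≈ 80.9, z* ≈ 1.68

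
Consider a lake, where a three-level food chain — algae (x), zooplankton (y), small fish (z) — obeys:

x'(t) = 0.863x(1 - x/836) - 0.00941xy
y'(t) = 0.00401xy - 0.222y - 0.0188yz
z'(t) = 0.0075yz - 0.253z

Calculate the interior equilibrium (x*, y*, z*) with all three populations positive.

From dz/dt = 0: 0.0075y* = 0.253, so y* = 33.7.
From dx/dt = 0: 0.863(1 - x*/836) = 0.00941·33.7, giving x* = 836·(1 - 0.368) = 529.
From dy/dt = 0: 0.00401·529 - 0.222 = 0.0188z*, so z* = 1.9/0.0188 = 101.

x* ≈ 529, y* ≈ 33.7, z* ≈ 101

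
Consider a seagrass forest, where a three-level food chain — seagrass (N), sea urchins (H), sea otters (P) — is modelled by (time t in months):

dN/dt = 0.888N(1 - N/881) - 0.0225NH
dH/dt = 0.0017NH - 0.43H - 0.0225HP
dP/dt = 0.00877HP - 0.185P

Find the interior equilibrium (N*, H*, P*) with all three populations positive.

From dP/dt = 0: 0.00877H* = 0.185, so H* = 21.1.
From dN/dt = 0: 0.888(1 - N*/881) = 0.0225·21.1, giving N* = 881·(1 - 0.534) = 410.
From dH/dt = 0: 0.0017·410 - 0.43 = 0.0225P*, so P* = 0.267/0.0225 = 11.9.

N* ≈ 410, H* ≈ 21.1, P* ≈ 11.9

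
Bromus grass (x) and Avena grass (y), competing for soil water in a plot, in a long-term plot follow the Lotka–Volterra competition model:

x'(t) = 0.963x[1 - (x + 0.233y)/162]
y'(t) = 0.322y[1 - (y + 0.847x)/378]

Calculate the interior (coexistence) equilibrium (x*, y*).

Setting both brackets to zero gives the nullclines x + 0.233y = 162 and 0.847x + y = 378.
Substituting y = 378 - 0.847x into the first: x(1 - 0.233·0.847) = 162 - 0.233·378.
So x* = 73.9/0.803 = 92.1, and then y* = 378 - 0.847·92.1 = 300.

x* ≈ 92.1, y* ≈ 300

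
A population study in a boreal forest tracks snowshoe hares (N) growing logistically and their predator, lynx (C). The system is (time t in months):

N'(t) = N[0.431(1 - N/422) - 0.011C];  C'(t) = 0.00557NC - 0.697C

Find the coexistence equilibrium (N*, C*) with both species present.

From dC/dt = 0 with C > 0: 0.00557N* = 0.697, so N* = 125.
Substitute into dN/dt = 0: 0.431(1 - 125/422) = 0.011C*.
The bracket is 0.703, giving C* = 0.303/0.011 = 27.6.

N* ≈ 125, C* ≈ 27.6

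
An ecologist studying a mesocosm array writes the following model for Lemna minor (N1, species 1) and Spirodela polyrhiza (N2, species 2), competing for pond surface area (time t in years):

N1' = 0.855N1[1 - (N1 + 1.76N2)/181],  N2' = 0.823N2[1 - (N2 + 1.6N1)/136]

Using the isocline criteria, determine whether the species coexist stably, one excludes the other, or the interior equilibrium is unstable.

Compare the nullcline intercepts: K1/α12 = 181/1.76 = 103 < K2 = 136; K2/α21 = 136/1.6 = 85 < K1 = 181.
Since both are reversed, neither can invade when rare; the interior point is a saddle.

unstable coexistence (outcome depends on initial conditions)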